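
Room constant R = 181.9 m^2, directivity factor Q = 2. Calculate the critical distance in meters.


Given values:
  R = 181.9 m^2, Q = 2
Formula: d_c = 0.141 * sqrt(Q * R)
Compute Q * R = 2 * 181.9 = 363.8
Compute sqrt(363.8) = 19.0735
d_c = 0.141 * 19.0735 = 2.689

2.689 m


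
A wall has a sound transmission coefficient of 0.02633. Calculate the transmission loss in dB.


Given values:
  tau = 0.02633
Formula: TL = 10 * log10(1 / tau)
Compute 1 / tau = 1 / 0.02633 = 37.9795
Compute log10(37.9795) = 1.579549
TL = 10 * 1.579549 = 15.8

15.8 dB


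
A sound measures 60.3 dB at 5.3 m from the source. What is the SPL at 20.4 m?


Given values:
  SPL1 = 60.3 dB, r1 = 5.3 m, r2 = 20.4 m
Formula: SPL2 = SPL1 - 20 * log10(r2 / r1)
Compute ratio: r2 / r1 = 20.4 / 5.3 = 3.8491
Compute log10: log10(3.8491) = 0.585359
Compute drop: 20 * 0.585359 = 11.7072
SPL2 = 60.3 - 11.7072 = 48.59

48.59 dB


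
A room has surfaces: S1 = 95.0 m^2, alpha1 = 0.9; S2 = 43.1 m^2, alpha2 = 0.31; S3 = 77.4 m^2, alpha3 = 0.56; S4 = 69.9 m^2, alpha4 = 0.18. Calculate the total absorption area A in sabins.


Given surfaces:
  Surface 1: 95.0 * 0.9 = 85.5
  Surface 2: 43.1 * 0.31 = 13.361
  Surface 3: 77.4 * 0.56 = 43.344
  Surface 4: 69.9 * 0.18 = 12.582
Formula: A = sum(Si * alpha_i)
A = 85.5 + 13.361 + 43.344 + 12.582
A = 154.79

154.79 sabins


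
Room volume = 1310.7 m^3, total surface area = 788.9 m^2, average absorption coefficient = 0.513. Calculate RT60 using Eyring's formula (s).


Given values:
  V = 1310.7 m^3, S = 788.9 m^2, alpha = 0.513
Formula: RT60 = 0.161 * V / (-S * ln(1 - alpha))
Compute ln(1 - 0.513) = ln(0.487) = -0.719491
Denominator: -788.9 * -0.719491 = 567.6064
Numerator: 0.161 * 1310.7 = 211.0227
RT60 = 211.0227 / 567.6064 = 0.372

0.372 s


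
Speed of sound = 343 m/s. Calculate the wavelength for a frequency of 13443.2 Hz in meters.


Given values:
  c = 343 m/s, f = 13443.2 Hz
Formula: lambda = c / f
lambda = 343 / 13443.2
lambda = 0.0255

0.0255 m


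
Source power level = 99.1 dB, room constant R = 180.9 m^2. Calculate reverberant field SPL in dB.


Given values:
  Lw = 99.1 dB, R = 180.9 m^2
Formula: SPL = Lw + 10 * log10(4 / R)
Compute 4 / R = 4 / 180.9 = 0.022112
Compute 10 * log10(0.022112) = -16.5537
SPL = 99.1 + (-16.5537) = 82.55

82.55 dB


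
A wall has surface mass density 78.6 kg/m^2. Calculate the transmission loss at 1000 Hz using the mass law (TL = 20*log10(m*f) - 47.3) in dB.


Given values:
  m = 78.6 kg/m^2, f = 1000 Hz
Formula: TL = 20 * log10(m * f) - 47.3
Compute m * f = 78.6 * 1000 = 78600.0
Compute log10(78600.0) = 4.895423
Compute 20 * 4.895423 = 97.9085
TL = 97.9085 - 47.3 = 50.61

50.61 dB


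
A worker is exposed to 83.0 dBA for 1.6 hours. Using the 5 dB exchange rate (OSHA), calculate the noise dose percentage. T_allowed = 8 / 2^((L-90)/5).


Given values:
  L = 83.0 dBA, T = 1.6 hours
Formula: T_allowed = 8 / 2^((L - 90) / 5)
Compute exponent: (83.0 - 90) / 5 = -1.4
Compute 2^(-1.4) = 0.378929
T_allowed = 8 / 0.378929 = 21.112134 hours
Dose = (T / T_allowed) * 100
Dose = (1.6 / 21.112134) * 100 = 7.58

7.58 %


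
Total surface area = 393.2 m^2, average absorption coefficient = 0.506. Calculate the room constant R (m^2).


Given values:
  S = 393.2 m^2, alpha = 0.506
Formula: R = S * alpha / (1 - alpha)
Numerator: 393.2 * 0.506 = 198.9592
Denominator: 1 - 0.506 = 0.494
R = 198.9592 / 0.494 = 402.75

402.75 m^2


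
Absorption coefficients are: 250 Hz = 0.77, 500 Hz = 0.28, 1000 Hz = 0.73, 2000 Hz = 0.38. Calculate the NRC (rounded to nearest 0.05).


Given values:
  a_250 = 0.77, a_500 = 0.28
  a_1000 = 0.73, a_2000 = 0.38
Formula: NRC = (a250 + a500 + a1000 + a2000) / 4
Sum = 0.77 + 0.28 + 0.73 + 0.38 = 2.16
NRC = 2.16 / 4 = 0.54
Rounded to nearest 0.05: 0.55

0.55


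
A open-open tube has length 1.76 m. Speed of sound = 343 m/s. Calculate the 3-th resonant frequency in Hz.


Given values:
  Tube type: open-open, L = 1.76 m, c = 343 m/s, n = 3
Formula: f_n = n * c / (2 * L)
Compute 2 * L = 2 * 1.76 = 3.52
f = 3 * 343 / 3.52
f = 292.33

292.33 Hz


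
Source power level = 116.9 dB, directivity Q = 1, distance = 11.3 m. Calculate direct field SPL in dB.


Given values:
  Lw = 116.9 dB, Q = 1, r = 11.3 m
Formula: SPL = Lw + 10 * log10(Q / (4 * pi * r^2))
Compute 4 * pi * r^2 = 4 * pi * 11.3^2 = 1604.5999
Compute Q / denom = 1 / 1604.5999 = 0.00062321
Compute 10 * log10(0.00062321) = -32.0537
SPL = 116.9 + (-32.0537) = 84.85

84.85 dB


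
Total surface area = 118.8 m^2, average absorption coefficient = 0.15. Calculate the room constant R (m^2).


Given values:
  S = 118.8 m^2, alpha = 0.15
Formula: R = S * alpha / (1 - alpha)
Numerator: 118.8 * 0.15 = 17.82
Denominator: 1 - 0.15 = 0.85
R = 17.82 / 0.85 = 20.96

20.96 m^2


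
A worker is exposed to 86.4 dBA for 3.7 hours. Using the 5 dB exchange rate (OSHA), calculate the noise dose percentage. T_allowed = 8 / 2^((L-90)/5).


Given values:
  L = 86.4 dBA, T = 3.7 hours
Formula: T_allowed = 8 / 2^((L - 90) / 5)
Compute exponent: (86.4 - 90) / 5 = -0.72
Compute 2^(-0.72) = 0.607097
T_allowed = 8 / 0.607097 = 13.177466 hours
Dose = (T / T_allowed) * 100
Dose = (3.7 / 13.177466) * 100 = 28.08

28.08 %


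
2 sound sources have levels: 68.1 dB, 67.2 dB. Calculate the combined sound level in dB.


Formula: L_total = 10 * log10( sum(10^(Li/10)) )
  Source 1: 10^(68.1/10) = 6456542.2903
  Source 2: 10^(67.2/10) = 5248074.6025
Sum of linear values = 11704616.8928
L_total = 10 * log10(11704616.8928) = 70.68

70.68 dB


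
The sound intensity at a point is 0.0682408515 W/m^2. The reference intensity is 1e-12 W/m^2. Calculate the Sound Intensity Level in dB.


Given values:
  I = 0.0682408515 W/m^2
  I_ref = 1e-12 W/m^2
Formula: SIL = 10 * log10(I / I_ref)
Compute ratio: I / I_ref = 68240851500
Compute log10: log10(68240851500) = 10.834044
Multiply: SIL = 10 * 10.834044 = 108.34

108.34 dB


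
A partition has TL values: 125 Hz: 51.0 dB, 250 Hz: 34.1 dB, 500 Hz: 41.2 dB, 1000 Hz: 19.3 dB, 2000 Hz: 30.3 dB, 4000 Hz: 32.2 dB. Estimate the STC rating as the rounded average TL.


Given TL values at each frequency:
  125 Hz: 51.0 dB
  250 Hz: 34.1 dB
  500 Hz: 41.2 dB
  1000 Hz: 19.3 dB
  2000 Hz: 30.3 dB
  4000 Hz: 32.2 dB
Formula: STC ~ round(average of TL values)
Sum = 51.0 + 34.1 + 41.2 + 19.3 + 30.3 + 32.2 = 208.1
Average = 208.1 / 6 = 34.68
Rounded: 35

35


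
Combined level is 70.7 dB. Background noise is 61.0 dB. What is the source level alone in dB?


Given values:
  L_total = 70.7 dB, L_bg = 61.0 dB
Formula: L_source = 10 * log10(10^(L_total/10) - 10^(L_bg/10))
Convert to linear:
  10^(70.7/10) = 11748975.5494
  10^(61.0/10) = 1258925.4118
Difference: 11748975.5494 - 1258925.4118 = 10490050.1376
L_source = 10 * log10(10490050.1376) = 70.21

70.21 dB


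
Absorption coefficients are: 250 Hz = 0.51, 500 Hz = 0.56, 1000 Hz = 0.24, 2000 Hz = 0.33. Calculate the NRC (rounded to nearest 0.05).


Given values:
  a_250 = 0.51, a_500 = 0.56
  a_1000 = 0.24, a_2000 = 0.33
Formula: NRC = (a250 + a500 + a1000 + a2000) / 4
Sum = 0.51 + 0.56 + 0.24 + 0.33 = 1.64
NRC = 1.64 / 4 = 0.41
Rounded to nearest 0.05: 0.4

0.4


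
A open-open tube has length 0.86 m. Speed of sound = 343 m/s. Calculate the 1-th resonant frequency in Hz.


Given values:
  Tube type: open-open, L = 0.86 m, c = 343 m/s, n = 1
Formula: f_n = n * c / (2 * L)
Compute 2 * L = 2 * 0.86 = 1.72
f = 1 * 343 / 1.72
f = 199.42

199.42 Hz


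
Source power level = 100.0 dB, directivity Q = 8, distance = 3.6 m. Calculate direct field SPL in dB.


Given values:
  Lw = 100.0 dB, Q = 8, r = 3.6 m
Formula: SPL = Lw + 10 * log10(Q / (4 * pi * r^2))
Compute 4 * pi * r^2 = 4 * pi * 3.6^2 = 162.8602
Compute Q / denom = 8 / 162.8602 = 0.04912188
Compute 10 * log10(0.04912188) = -13.0873
SPL = 100.0 + (-13.0873) = 86.91

86.91 dB


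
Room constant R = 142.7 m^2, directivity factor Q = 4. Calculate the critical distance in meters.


Given values:
  R = 142.7 m^2, Q = 4
Formula: d_c = 0.141 * sqrt(Q * R)
Compute Q * R = 4 * 142.7 = 570.8
Compute sqrt(570.8) = 23.8914
d_c = 0.141 * 23.8914 = 3.369

3.369 m


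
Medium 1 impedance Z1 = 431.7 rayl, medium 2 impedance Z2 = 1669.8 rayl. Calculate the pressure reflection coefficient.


Given values:
  Z1 = 431.7 rayl, Z2 = 1669.8 rayl
Formula: R = (Z2 - Z1) / (Z2 + Z1)
Numerator: Z2 - Z1 = 1669.8 - 431.7 = 1238.1
Denominator: Z2 + Z1 = 1669.8 + 431.7 = 2101.5
R = 1238.1 / 2101.5 = 0.5892

0.5892


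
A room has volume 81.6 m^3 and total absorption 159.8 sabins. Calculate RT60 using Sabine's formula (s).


Given values:
  V = 81.6 m^3
  A = 159.8 sabins
Formula: RT60 = 0.161 * V / A
Numerator: 0.161 * 81.6 = 13.1376
RT60 = 13.1376 / 159.8 = 0.082

0.082 s


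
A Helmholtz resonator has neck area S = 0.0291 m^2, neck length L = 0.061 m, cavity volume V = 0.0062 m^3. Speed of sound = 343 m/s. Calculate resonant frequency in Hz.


Given values:
  S = 0.0291 m^2, L = 0.061 m, V = 0.0062 m^3, c = 343 m/s
Formula: f = (c / (2*pi)) * sqrt(S / (V * L))
Compute V * L = 0.0062 * 0.061 = 0.0003782
Compute S / (V * L) = 0.0291 / 0.0003782 = 76.9434
Compute sqrt(76.9434) = 8.771739
Compute c / (2*pi) = 343 / 6.283185 = 54.590148
f = 54.590148 * 8.771739 = 478.85

478.85 Hz


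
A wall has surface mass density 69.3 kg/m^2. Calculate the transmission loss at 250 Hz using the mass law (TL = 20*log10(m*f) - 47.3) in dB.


Given values:
  m = 69.3 kg/m^2, f = 250 Hz
Formula: TL = 20 * log10(m * f) - 47.3
Compute m * f = 69.3 * 250 = 17325.0
Compute log10(17325.0) = 4.238673
Compute 20 * 4.238673 = 84.7735
TL = 84.7735 - 47.3 = 37.47

37.47 dB


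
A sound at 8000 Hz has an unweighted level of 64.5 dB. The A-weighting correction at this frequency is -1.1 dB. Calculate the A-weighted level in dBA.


Given values:
  SPL = 64.5 dB
  A-weighting at 8000 Hz = -1.1 dB
Formula: L_A = SPL + A_weight
L_A = 64.5 + (-1.1)
L_A = 63.4

63.4 dBA


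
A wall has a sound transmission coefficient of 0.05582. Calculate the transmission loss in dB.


Given values:
  tau = 0.05582
Formula: TL = 10 * log10(1 / tau)
Compute 1 / tau = 1 / 0.05582 = 17.9147
Compute log10(17.9147) = 1.25321
TL = 10 * 1.25321 = 12.53

12.53 dB


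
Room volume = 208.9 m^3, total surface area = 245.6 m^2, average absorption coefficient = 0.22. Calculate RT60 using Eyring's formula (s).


Given values:
  V = 208.9 m^3, S = 245.6 m^2, alpha = 0.22
Formula: RT60 = 0.161 * V / (-S * ln(1 - alpha))
Compute ln(1 - 0.22) = ln(0.78) = -0.248461
Denominator: -245.6 * -0.248461 = 61.022
Numerator: 0.161 * 208.9 = 33.6329
RT60 = 33.6329 / 61.022 = 0.551

0.551 s


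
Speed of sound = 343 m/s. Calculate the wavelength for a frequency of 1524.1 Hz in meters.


Given values:
  c = 343 m/s, f = 1524.1 Hz
Formula: lambda = c / f
lambda = 343 / 1524.1
lambda = 0.2251

0.2251 m


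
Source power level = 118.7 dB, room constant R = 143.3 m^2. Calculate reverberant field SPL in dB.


Given values:
  Lw = 118.7 dB, R = 143.3 m^2
Formula: SPL = Lw + 10 * log10(4 / R)
Compute 4 / R = 4 / 143.3 = 0.027913
Compute 10 * log10(0.027913) = -15.5419
SPL = 118.7 + (-15.5419) = 103.16

103.16 dB


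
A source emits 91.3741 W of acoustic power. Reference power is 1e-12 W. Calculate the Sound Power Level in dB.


Given values:
  W = 91.3741 W
  W_ref = 1e-12 W
Formula: SWL = 10 * log10(W / W_ref)
Compute ratio: W / W_ref = 91374100000000
Compute log10: log10(91374100000000) = 13.960823
Multiply: SWL = 10 * 13.960823 = 139.61

139.61 dB


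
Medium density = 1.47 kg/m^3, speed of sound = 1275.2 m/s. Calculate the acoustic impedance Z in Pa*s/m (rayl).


Given values:
  rho = 1.47 kg/m^3
  c = 1275.2 m/s
Formula: Z = rho * c
Z = 1.47 * 1275.2
Z = 1874.54

1874.54 rayl


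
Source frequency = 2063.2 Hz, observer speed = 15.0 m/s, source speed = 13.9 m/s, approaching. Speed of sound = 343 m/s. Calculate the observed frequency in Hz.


Given values:
  f_s = 2063.2 Hz, v_o = 15.0 m/s, v_s = 13.9 m/s
  Direction: approaching
Formula: f_o = f_s * (c + v_o) / (c - v_s)
Numerator: c + v_o = 343 + 15.0 = 358.0
Denominator: c - v_s = 343 - 13.9 = 329.1
f_o = 2063.2 * 358.0 / 329.1 = 2244.38

2244.38 Hz


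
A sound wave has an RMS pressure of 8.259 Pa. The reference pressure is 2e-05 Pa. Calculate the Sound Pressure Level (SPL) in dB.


Given values:
  p = 8.259 Pa
  p_ref = 2e-05 Pa
Formula: SPL = 20 * log10(p / p_ref)
Compute ratio: p / p_ref = 8.259 / 2e-05 = 412950
Compute log10: log10(412950) = 5.615897
Multiply: SPL = 20 * 5.615897 = 112.32

112.32 dB


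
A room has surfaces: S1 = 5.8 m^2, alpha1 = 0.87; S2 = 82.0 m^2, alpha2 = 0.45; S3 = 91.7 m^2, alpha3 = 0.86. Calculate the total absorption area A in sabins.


Given surfaces:
  Surface 1: 5.8 * 0.87 = 5.046
  Surface 2: 82.0 * 0.45 = 36.9
  Surface 3: 91.7 * 0.86 = 78.862
Formula: A = sum(Si * alpha_i)
A = 5.046 + 36.9 + 78.862
A = 120.81

120.81 sabins


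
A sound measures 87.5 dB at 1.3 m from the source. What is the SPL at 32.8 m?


Given values:
  SPL1 = 87.5 dB, r1 = 1.3 m, r2 = 32.8 m
Formula: SPL2 = SPL1 - 20 * log10(r2 / r1)
Compute ratio: r2 / r1 = 32.8 / 1.3 = 25.2308
Compute log10: log10(25.2308) = 1.401931
Compute drop: 20 * 1.401931 = 28.0386
SPL2 = 87.5 - 28.0386 = 59.46

59.46 dB


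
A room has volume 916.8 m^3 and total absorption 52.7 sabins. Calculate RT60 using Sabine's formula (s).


Given values:
  V = 916.8 m^3
  A = 52.7 sabins
Formula: RT60 = 0.161 * V / A
Numerator: 0.161 * 916.8 = 147.6048
RT60 = 147.6048 / 52.7 = 2.801

2.801 s


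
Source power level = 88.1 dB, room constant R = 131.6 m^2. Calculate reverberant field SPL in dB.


Given values:
  Lw = 88.1 dB, R = 131.6 m^2
Formula: SPL = Lw + 10 * log10(4 / R)
Compute 4 / R = 4 / 131.6 = 0.030395
Compute 10 * log10(0.030395) = -15.172
SPL = 88.1 + (-15.172) = 72.93

72.93 dB


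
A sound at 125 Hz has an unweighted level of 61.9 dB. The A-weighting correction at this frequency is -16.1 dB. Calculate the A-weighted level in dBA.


Given values:
  SPL = 61.9 dB
  A-weighting at 125 Hz = -16.1 dB
Formula: L_A = SPL + A_weight
L_A = 61.9 + (-16.1)
L_A = 45.8

45.8 dBA


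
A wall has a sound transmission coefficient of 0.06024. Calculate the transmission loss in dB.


Given values:
  tau = 0.06024
Formula: TL = 10 * log10(1 / tau)
Compute 1 / tau = 1 / 0.06024 = 16.6003
Compute log10(16.6003) = 1.220116
TL = 10 * 1.220116 = 12.2

12.2 dB


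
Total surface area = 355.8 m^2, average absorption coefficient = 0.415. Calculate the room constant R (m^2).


Given values:
  S = 355.8 m^2, alpha = 0.415
Formula: R = S * alpha / (1 - alpha)
Numerator: 355.8 * 0.415 = 147.657
Denominator: 1 - 0.415 = 0.585
R = 147.657 / 0.585 = 252.41

252.41 m^2


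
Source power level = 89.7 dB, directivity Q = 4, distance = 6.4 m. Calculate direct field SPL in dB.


Given values:
  Lw = 89.7 dB, Q = 4, r = 6.4 m
Formula: SPL = Lw + 10 * log10(Q / (4 * pi * r^2))
Compute 4 * pi * r^2 = 4 * pi * 6.4^2 = 514.7185
Compute Q / denom = 4 / 514.7185 = 0.00777124
Compute 10 * log10(0.00777124) = -21.0951
SPL = 89.7 + (-21.0951) = 68.6

68.6 dB


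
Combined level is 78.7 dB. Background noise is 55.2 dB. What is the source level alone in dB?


Given values:
  L_total = 78.7 dB, L_bg = 55.2 dB
Formula: L_source = 10 * log10(10^(L_total/10) - 10^(L_bg/10))
Convert to linear:
  10^(78.7/10) = 74131024.1301
  10^(55.2/10) = 331131.1215
Difference: 74131024.1301 - 331131.1215 = 73799893.0086
L_source = 10 * log10(73799893.0086) = 78.68

78.68 dB


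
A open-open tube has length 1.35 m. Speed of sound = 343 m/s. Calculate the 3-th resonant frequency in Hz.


Given values:
  Tube type: open-open, L = 1.35 m, c = 343 m/s, n = 3
Formula: f_n = n * c / (2 * L)
Compute 2 * L = 2 * 1.35 = 2.7
f = 3 * 343 / 2.7
f = 381.11

381.11 Hz


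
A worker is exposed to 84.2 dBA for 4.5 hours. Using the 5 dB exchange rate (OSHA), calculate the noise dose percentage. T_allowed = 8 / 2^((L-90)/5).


Given values:
  L = 84.2 dBA, T = 4.5 hours
Formula: T_allowed = 8 / 2^((L - 90) / 5)
Compute exponent: (84.2 - 90) / 5 = -1.16
Compute 2^(-1.16) = 0.447513
T_allowed = 8 / 0.447513 = 17.876576 hours
Dose = (T / T_allowed) * 100
Dose = (4.5 / 17.876576) * 100 = 25.17

25.17 %


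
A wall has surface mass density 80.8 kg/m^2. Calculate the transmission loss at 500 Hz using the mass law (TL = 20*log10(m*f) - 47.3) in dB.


Given values:
  m = 80.8 kg/m^2, f = 500 Hz
Formula: TL = 20 * log10(m * f) - 47.3
Compute m * f = 80.8 * 500 = 40400.0
Compute log10(40400.0) = 4.606381
Compute 20 * 4.606381 = 92.1276
TL = 92.1276 - 47.3 = 44.83

44.83 dB


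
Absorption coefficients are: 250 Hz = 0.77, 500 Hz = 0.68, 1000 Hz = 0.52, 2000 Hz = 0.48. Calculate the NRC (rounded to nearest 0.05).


Given values:
  a_250 = 0.77, a_500 = 0.68
  a_1000 = 0.52, a_2000 = 0.48
Formula: NRC = (a250 + a500 + a1000 + a2000) / 4
Sum = 0.77 + 0.68 + 0.52 + 0.48 = 2.45
NRC = 2.45 / 4 = 0.6125
Rounded to nearest 0.05: 0.6

0.6


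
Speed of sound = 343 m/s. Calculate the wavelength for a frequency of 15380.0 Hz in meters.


Given values:
  c = 343 m/s, f = 15380.0 Hz
Formula: lambda = c / f
lambda = 343 / 15380.0
lambda = 0.0223

0.0223 m


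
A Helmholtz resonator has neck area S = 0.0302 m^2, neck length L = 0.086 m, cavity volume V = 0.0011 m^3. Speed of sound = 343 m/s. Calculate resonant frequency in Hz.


Given values:
  S = 0.0302 m^2, L = 0.086 m, V = 0.0011 m^3, c = 343 m/s
Formula: f = (c / (2*pi)) * sqrt(S / (V * L))
Compute V * L = 0.0011 * 0.086 = 9.46e-05
Compute S / (V * L) = 0.0302 / 9.46e-05 = 319.2389
Compute sqrt(319.2389) = 17.867258
Compute c / (2*pi) = 343 / 6.283185 = 54.590148
f = 54.590148 * 17.867258 = 975.38

975.38 Hz


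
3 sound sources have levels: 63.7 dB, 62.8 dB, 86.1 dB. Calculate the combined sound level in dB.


Formula: L_total = 10 * log10( sum(10^(Li/10)) )
  Source 1: 10^(63.7/10) = 2344228.8153
  Source 2: 10^(62.8/10) = 1905460.718
  Source 3: 10^(86.1/10) = 407380277.8041
Sum of linear values = 411629967.3374
L_total = 10 * log10(411629967.3374) = 86.15

86.15 dB


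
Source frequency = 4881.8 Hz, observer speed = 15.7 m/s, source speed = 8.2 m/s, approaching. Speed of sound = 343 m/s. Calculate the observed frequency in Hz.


Given values:
  f_s = 4881.8 Hz, v_o = 15.7 m/s, v_s = 8.2 m/s
  Direction: approaching
Formula: f_o = f_s * (c + v_o) / (c - v_s)
Numerator: c + v_o = 343 + 15.7 = 358.7
Denominator: c - v_s = 343 - 8.2 = 334.8
f_o = 4881.8 * 358.7 / 334.8 = 5230.29

5230.29 Hz


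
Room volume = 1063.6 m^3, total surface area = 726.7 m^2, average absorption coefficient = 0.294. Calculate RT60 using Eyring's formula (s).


Given values:
  V = 1063.6 m^3, S = 726.7 m^2, alpha = 0.294
Formula: RT60 = 0.161 * V / (-S * ln(1 - alpha))
Compute ln(1 - 0.294) = ln(0.706) = -0.34814
Denominator: -726.7 * -0.34814 = 252.9933
Numerator: 0.161 * 1063.6 = 171.2396
RT60 = 171.2396 / 252.9933 = 0.677

0.677 s


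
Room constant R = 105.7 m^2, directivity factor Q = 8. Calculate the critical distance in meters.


Given values:
  R = 105.7 m^2, Q = 8
Formula: d_c = 0.141 * sqrt(Q * R)
Compute Q * R = 8 * 105.7 = 845.6
Compute sqrt(845.6) = 29.0792
d_c = 0.141 * 29.0792 = 4.1

4.1 m


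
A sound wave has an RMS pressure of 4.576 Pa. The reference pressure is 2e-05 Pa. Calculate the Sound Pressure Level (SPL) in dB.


Given values:
  p = 4.576 Pa
  p_ref = 2e-05 Pa
Formula: SPL = 20 * log10(p / p_ref)
Compute ratio: p / p_ref = 4.576 / 2e-05 = 228800
Compute log10: log10(228800) = 5.359456
Multiply: SPL = 20 * 5.359456 = 107.19

107.19 dB


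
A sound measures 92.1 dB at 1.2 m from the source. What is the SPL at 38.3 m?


Given values:
  SPL1 = 92.1 dB, r1 = 1.2 m, r2 = 38.3 m
Formula: SPL2 = SPL1 - 20 * log10(r2 / r1)
Compute ratio: r2 / r1 = 38.3 / 1.2 = 31.9167
Compute log10: log10(31.9167) = 1.504018
Compute drop: 20 * 1.504018 = 30.0804
SPL2 = 92.1 - 30.0804 = 62.02

62.02 dB


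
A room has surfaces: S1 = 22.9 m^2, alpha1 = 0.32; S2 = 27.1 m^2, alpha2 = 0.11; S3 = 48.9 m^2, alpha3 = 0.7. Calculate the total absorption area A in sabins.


Given surfaces:
  Surface 1: 22.9 * 0.32 = 7.328
  Surface 2: 27.1 * 0.11 = 2.981
  Surface 3: 48.9 * 0.7 = 34.23
Formula: A = sum(Si * alpha_i)
A = 7.328 + 2.981 + 34.23
A = 44.54

44.54 sabins


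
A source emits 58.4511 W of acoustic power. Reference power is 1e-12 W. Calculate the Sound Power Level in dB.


Given values:
  W = 58.4511 W
  W_ref = 1e-12 W
Formula: SWL = 10 * log10(W / W_ref)
Compute ratio: W / W_ref = 58451100000000
Compute log10: log10(58451100000000) = 13.766793
Multiply: SWL = 10 * 13.766793 = 137.67

137.67 dB


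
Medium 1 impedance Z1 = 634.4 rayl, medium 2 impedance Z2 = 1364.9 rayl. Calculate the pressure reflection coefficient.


Given values:
  Z1 = 634.4 rayl, Z2 = 1364.9 rayl
Formula: R = (Z2 - Z1) / (Z2 + Z1)
Numerator: Z2 - Z1 = 1364.9 - 634.4 = 730.5
Denominator: Z2 + Z1 = 1364.9 + 634.4 = 1999.3
R = 730.5 / 1999.3 = 0.3654

0.3654


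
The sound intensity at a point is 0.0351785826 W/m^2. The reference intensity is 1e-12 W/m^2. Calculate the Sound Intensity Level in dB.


Given values:
  I = 0.0351785826 W/m^2
  I_ref = 1e-12 W/m^2
Formula: SIL = 10 * log10(I / I_ref)
Compute ratio: I / I_ref = 35178582600
Compute log10: log10(35178582600) = 10.546278
Multiply: SIL = 10 * 10.546278 = 105.46

105.46 dB


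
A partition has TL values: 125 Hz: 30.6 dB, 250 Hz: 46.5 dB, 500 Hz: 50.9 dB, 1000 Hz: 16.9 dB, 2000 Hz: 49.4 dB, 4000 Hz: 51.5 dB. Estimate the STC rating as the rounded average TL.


Given TL values at each frequency:
  125 Hz: 30.6 dB
  250 Hz: 46.5 dB
  500 Hz: 50.9 dB
  1000 Hz: 16.9 dB
  2000 Hz: 49.4 dB
  4000 Hz: 51.5 dB
Formula: STC ~ round(average of TL values)
Sum = 30.6 + 46.5 + 50.9 + 16.9 + 49.4 + 51.5 = 245.8
Average = 245.8 / 6 = 40.97
Rounded: 41

41


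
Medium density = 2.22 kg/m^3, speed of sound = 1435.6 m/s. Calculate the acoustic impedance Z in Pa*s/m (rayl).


Given values:
  rho = 2.22 kg/m^3
  c = 1435.6 m/s
Formula: Z = rho * c
Z = 2.22 * 1435.6
Z = 3187.03

3187.03 rayl


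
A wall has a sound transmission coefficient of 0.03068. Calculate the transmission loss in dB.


Given values:
  tau = 0.03068
Formula: TL = 10 * log10(1 / tau)
Compute 1 / tau = 1 / 0.03068 = 32.5945
Compute log10(32.5945) = 1.513144
TL = 10 * 1.513144 = 15.13

15.13 dB


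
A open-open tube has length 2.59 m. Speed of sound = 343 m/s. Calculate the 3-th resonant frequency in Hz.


Given values:
  Tube type: open-open, L = 2.59 m, c = 343 m/s, n = 3
Formula: f_n = n * c / (2 * L)
Compute 2 * L = 2 * 2.59 = 5.18
f = 3 * 343 / 5.18
f = 198.65

198.65 Hz


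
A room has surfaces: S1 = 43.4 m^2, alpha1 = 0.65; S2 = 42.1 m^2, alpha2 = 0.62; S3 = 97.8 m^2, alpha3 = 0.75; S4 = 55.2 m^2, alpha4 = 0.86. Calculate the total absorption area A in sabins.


Given surfaces:
  Surface 1: 43.4 * 0.65 = 28.21
  Surface 2: 42.1 * 0.62 = 26.102
  Surface 3: 97.8 * 0.75 = 73.35
  Surface 4: 55.2 * 0.86 = 47.472
Formula: A = sum(Si * alpha_i)
A = 28.21 + 26.102 + 73.35 + 47.472
A = 175.13

175.13 sabins


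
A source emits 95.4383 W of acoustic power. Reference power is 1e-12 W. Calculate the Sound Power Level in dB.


Given values:
  W = 95.4383 W
  W_ref = 1e-12 W
Formula: SWL = 10 * log10(W / W_ref)
Compute ratio: W / W_ref = 95438300000000
Compute log10: log10(95438300000000) = 13.979723
Multiply: SWL = 10 * 13.979723 = 139.8

139.8 dB


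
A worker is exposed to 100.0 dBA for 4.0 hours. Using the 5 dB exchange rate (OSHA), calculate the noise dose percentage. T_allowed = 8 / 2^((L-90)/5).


Given values:
  L = 100.0 dBA, T = 4.0 hours
Formula: T_allowed = 8 / 2^((L - 90) / 5)
Compute exponent: (100.0 - 90) / 5 = 2.0
Compute 2^(2.0) = 4.0
T_allowed = 8 / 4.0 = 2.0 hours
Dose = (T / T_allowed) * 100
Dose = (4.0 / 2.0) * 100 = 200.0

200.0 %


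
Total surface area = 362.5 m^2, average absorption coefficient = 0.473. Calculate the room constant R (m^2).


Given values:
  S = 362.5 m^2, alpha = 0.473
Formula: R = S * alpha / (1 - alpha)
Numerator: 362.5 * 0.473 = 171.4625
Denominator: 1 - 0.473 = 0.527
R = 171.4625 / 0.527 = 325.36

325.36 m^2


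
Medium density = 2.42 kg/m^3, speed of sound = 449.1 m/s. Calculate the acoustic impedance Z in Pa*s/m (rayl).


Given values:
  rho = 2.42 kg/m^3
  c = 449.1 m/s
Formula: Z = rho * c
Z = 2.42 * 449.1
Z = 1086.82

1086.82 rayl


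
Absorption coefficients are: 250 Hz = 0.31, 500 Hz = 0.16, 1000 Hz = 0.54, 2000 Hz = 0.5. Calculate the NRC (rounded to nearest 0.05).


Given values:
  a_250 = 0.31, a_500 = 0.16
  a_1000 = 0.54, a_2000 = 0.5
Formula: NRC = (a250 + a500 + a1000 + a2000) / 4
Sum = 0.31 + 0.16 + 0.54 + 0.5 = 1.51
NRC = 1.51 / 4 = 0.3775
Rounded to nearest 0.05: 0.4

0.4


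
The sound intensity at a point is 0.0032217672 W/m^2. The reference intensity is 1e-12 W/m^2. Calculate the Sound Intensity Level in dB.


Given values:
  I = 0.0032217672 W/m^2
  I_ref = 1e-12 W/m^2
Formula: SIL = 10 * log10(I / I_ref)
Compute ratio: I / I_ref = 3221767200
Compute log10: log10(3221767200) = 9.508094
Multiply: SIL = 10 * 9.508094 = 95.08

95.08 dB


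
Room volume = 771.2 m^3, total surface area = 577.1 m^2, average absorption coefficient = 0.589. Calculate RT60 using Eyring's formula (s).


Given values:
  V = 771.2 m^3, S = 577.1 m^2, alpha = 0.589
Formula: RT60 = 0.161 * V / (-S * ln(1 - alpha))
Compute ln(1 - 0.589) = ln(0.411) = -0.889162
Denominator: -577.1 * -0.889162 = 513.1354
Numerator: 0.161 * 771.2 = 124.1632
RT60 = 124.1632 / 513.1354 = 0.242

0.242 s


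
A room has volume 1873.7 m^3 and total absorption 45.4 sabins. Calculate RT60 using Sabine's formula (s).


Given values:
  V = 1873.7 m^3
  A = 45.4 sabins
Formula: RT60 = 0.161 * V / A
Numerator: 0.161 * 1873.7 = 301.6657
RT60 = 301.6657 / 45.4 = 6.645

6.645 s


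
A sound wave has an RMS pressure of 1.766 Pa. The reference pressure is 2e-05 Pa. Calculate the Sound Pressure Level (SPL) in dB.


Given values:
  p = 1.766 Pa
  p_ref = 2e-05 Pa
Formula: SPL = 20 * log10(p / p_ref)
Compute ratio: p / p_ref = 1.766 / 2e-05 = 88300
Compute log10: log10(88300) = 4.945961
Multiply: SPL = 20 * 4.945961 = 98.92

98.92 dB


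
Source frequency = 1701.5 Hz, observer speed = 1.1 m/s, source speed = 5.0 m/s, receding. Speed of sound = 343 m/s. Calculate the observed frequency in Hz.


Given values:
  f_s = 1701.5 Hz, v_o = 1.1 m/s, v_s = 5.0 m/s
  Direction: receding
Formula: f_o = f_s * (c - v_o) / (c + v_s)
Numerator: c - v_o = 343 - 1.1 = 341.9
Denominator: c + v_s = 343 + 5.0 = 348.0
f_o = 1701.5 * 341.9 / 348.0 = 1671.67

1671.67 Hz


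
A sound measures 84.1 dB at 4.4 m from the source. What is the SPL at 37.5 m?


Given values:
  SPL1 = 84.1 dB, r1 = 4.4 m, r2 = 37.5 m
Formula: SPL2 = SPL1 - 20 * log10(r2 / r1)
Compute ratio: r2 / r1 = 37.5 / 4.4 = 8.5227
Compute log10: log10(8.5227) = 0.930577
Compute drop: 20 * 0.930577 = 18.6115
SPL2 = 84.1 - 18.6115 = 65.49

65.49 dB


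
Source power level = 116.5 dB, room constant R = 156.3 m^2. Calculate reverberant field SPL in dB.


Given values:
  Lw = 116.5 dB, R = 156.3 m^2
Formula: SPL = Lw + 10 * log10(4 / R)
Compute 4 / R = 4 / 156.3 = 0.025592
Compute 10 * log10(0.025592) = -15.919
SPL = 116.5 + (-15.919) = 100.58

100.58 dB


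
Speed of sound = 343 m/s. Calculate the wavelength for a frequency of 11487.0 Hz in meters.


Given values:
  c = 343 m/s, f = 11487.0 Hz
Formula: lambda = c / f
lambda = 343 / 11487.0
lambda = 0.0299

0.0299 m


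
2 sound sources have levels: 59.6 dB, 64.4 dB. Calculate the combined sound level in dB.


Formula: L_total = 10 * log10( sum(10^(Li/10)) )
  Source 1: 10^(59.6/10) = 912010.8394
  Source 2: 10^(64.4/10) = 2754228.7033
Sum of linear values = 3666239.5427
L_total = 10 * log10(3666239.5427) = 65.64

65.64 dB


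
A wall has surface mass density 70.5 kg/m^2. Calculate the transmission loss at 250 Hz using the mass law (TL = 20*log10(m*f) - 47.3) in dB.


Given values:
  m = 70.5 kg/m^2, f = 250 Hz
Formula: TL = 20 * log10(m * f) - 47.3
Compute m * f = 70.5 * 250 = 17625.0
Compute log10(17625.0) = 4.246129
Compute 20 * 4.246129 = 84.9226
TL = 84.9226 - 47.3 = 37.62

37.62 dB


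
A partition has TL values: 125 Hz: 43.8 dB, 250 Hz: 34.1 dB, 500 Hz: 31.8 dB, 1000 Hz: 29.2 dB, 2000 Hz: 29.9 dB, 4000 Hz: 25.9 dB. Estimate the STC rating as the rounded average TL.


Given TL values at each frequency:
  125 Hz: 43.8 dB
  250 Hz: 34.1 dB
  500 Hz: 31.8 dB
  1000 Hz: 29.2 dB
  2000 Hz: 29.9 dB
  4000 Hz: 25.9 dB
Formula: STC ~ round(average of TL values)
Sum = 43.8 + 34.1 + 31.8 + 29.2 + 29.9 + 25.9 = 194.7
Average = 194.7 / 6 = 32.45
Rounded: 32

32


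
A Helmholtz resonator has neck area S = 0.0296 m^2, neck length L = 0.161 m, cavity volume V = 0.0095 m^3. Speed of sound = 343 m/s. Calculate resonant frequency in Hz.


Given values:
  S = 0.0296 m^2, L = 0.161 m, V = 0.0095 m^3, c = 343 m/s
Formula: f = (c / (2*pi)) * sqrt(S / (V * L))
Compute V * L = 0.0095 * 0.161 = 0.0015295
Compute S / (V * L) = 0.0296 / 0.0015295 = 19.3527
Compute sqrt(19.3527) = 4.39917
Compute c / (2*pi) = 343 / 6.283185 = 54.590148
f = 54.590148 * 4.39917 = 240.15

240.15 Hz


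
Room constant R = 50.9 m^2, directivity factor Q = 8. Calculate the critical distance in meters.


Given values:
  R = 50.9 m^2, Q = 8
Formula: d_c = 0.141 * sqrt(Q * R)
Compute Q * R = 8 * 50.9 = 407.2
Compute sqrt(407.2) = 20.1792
d_c = 0.141 * 20.1792 = 2.845

2.845 m


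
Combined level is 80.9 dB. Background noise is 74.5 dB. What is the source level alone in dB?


Given values:
  L_total = 80.9 dB, L_bg = 74.5 dB
Formula: L_source = 10 * log10(10^(L_total/10) - 10^(L_bg/10))
Convert to linear:
  10^(80.9/10) = 123026877.0812
  10^(74.5/10) = 28183829.3126
Difference: 123026877.0812 - 28183829.3126 = 94843047.7686
L_source = 10 * log10(94843047.7686) = 79.77

79.77 dB


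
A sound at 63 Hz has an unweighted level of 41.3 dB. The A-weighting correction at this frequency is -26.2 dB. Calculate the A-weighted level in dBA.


Given values:
  SPL = 41.3 dB
  A-weighting at 63 Hz = -26.2 dB
Formula: L_A = SPL + A_weight
L_A = 41.3 + (-26.2)
L_A = 15.1

15.1 dBA


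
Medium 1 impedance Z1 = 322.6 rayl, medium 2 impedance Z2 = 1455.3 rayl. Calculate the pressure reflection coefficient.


Given values:
  Z1 = 322.6 rayl, Z2 = 1455.3 rayl
Formula: R = (Z2 - Z1) / (Z2 + Z1)
Numerator: Z2 - Z1 = 1455.3 - 322.6 = 1132.7
Denominator: Z2 + Z1 = 1455.3 + 322.6 = 1777.9
R = 1132.7 / 1777.9 = 0.6371

0.6371


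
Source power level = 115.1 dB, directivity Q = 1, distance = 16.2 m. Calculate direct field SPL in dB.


Given values:
  Lw = 115.1 dB, Q = 1, r = 16.2 m
Formula: SPL = Lw + 10 * log10(Q / (4 * pi * r^2))
Compute 4 * pi * r^2 = 4 * pi * 16.2^2 = 3297.9183
Compute Q / denom = 1 / 3297.9183 = 0.00030322
Compute 10 * log10(0.00030322) = -35.1824
SPL = 115.1 + (-35.1824) = 79.92

79.92 dB


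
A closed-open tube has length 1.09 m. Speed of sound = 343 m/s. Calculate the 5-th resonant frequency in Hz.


Given values:
  Tube type: closed-open, L = 1.09 m, c = 343 m/s, n = 5
Formula: f_n = (2n - 1) * c / (4 * L)
Compute 2n - 1 = 2*5 - 1 = 9
Compute 4 * L = 4 * 1.09 = 4.36
f = 9 * 343 / 4.36
f = 708.03

708.03 Hz


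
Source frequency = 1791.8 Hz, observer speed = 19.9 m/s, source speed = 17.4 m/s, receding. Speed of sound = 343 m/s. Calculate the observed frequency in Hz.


Given values:
  f_s = 1791.8 Hz, v_o = 19.9 m/s, v_s = 17.4 m/s
  Direction: receding
Formula: f_o = f_s * (c - v_o) / (c + v_s)
Numerator: c - v_o = 343 - 19.9 = 323.1
Denominator: c + v_s = 343 + 17.4 = 360.4
f_o = 1791.8 * 323.1 / 360.4 = 1606.36

1606.36 Hz


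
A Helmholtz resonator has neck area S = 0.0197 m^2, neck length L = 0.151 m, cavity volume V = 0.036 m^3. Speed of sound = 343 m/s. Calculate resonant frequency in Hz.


Given values:
  S = 0.0197 m^2, L = 0.151 m, V = 0.036 m^3, c = 343 m/s
Formula: f = (c / (2*pi)) * sqrt(S / (V * L))
Compute V * L = 0.036 * 0.151 = 0.005436
Compute S / (V * L) = 0.0197 / 0.005436 = 3.624
Compute sqrt(3.624) = 1.903681
Compute c / (2*pi) = 343 / 6.283185 = 54.590148
f = 54.590148 * 1.903681 = 103.92

103.92 Hz


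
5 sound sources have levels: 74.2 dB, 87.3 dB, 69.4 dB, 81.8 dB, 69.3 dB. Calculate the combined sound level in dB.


Formula: L_total = 10 * log10( sum(10^(Li/10)) )
  Source 1: 10^(74.2/10) = 26302679.919
  Source 2: 10^(87.3/10) = 537031796.3703
  Source 3: 10^(69.4/10) = 8709635.8996
  Source 4: 10^(81.8/10) = 151356124.8436
  Source 5: 10^(69.3/10) = 8511380.382
Sum of linear values = 731911617.4145
L_total = 10 * log10(731911617.4145) = 88.64

88.64 dB


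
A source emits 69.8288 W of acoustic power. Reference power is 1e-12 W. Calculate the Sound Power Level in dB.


Given values:
  W = 69.8288 W
  W_ref = 1e-12 W
Formula: SWL = 10 * log10(W / W_ref)
Compute ratio: W / W_ref = 69828800000000
Compute log10: log10(69828800000000) = 13.844035
Multiply: SWL = 10 * 13.844035 = 138.44

138.44 dB


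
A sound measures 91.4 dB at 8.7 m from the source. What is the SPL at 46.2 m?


Given values:
  SPL1 = 91.4 dB, r1 = 8.7 m, r2 = 46.2 m
Formula: SPL2 = SPL1 - 20 * log10(r2 / r1)
Compute ratio: r2 / r1 = 46.2 / 8.7 = 5.3103
Compute log10: log10(5.3103) = 0.725119
Compute drop: 20 * 0.725119 = 14.5024
SPL2 = 91.4 - 14.5024 = 76.9

76.9 dB


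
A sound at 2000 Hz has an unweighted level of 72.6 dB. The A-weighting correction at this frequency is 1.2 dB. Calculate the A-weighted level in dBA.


Given values:
  SPL = 72.6 dB
  A-weighting at 2000 Hz = 1.2 dB
Formula: L_A = SPL + A_weight
L_A = 72.6 + (1.2)
L_A = 73.8

73.8 dBA


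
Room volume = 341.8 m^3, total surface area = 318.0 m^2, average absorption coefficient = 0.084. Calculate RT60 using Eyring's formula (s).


Given values:
  V = 341.8 m^3, S = 318.0 m^2, alpha = 0.084
Formula: RT60 = 0.161 * V / (-S * ln(1 - alpha))
Compute ln(1 - 0.084) = ln(0.916) = -0.087739
Denominator: -318.0 * -0.087739 = 27.901
Numerator: 0.161 * 341.8 = 55.0298
RT60 = 55.0298 / 27.901 = 1.972

1.972 s


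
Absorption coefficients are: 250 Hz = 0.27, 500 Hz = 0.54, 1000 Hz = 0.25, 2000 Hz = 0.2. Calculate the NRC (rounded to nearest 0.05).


Given values:
  a_250 = 0.27, a_500 = 0.54
  a_1000 = 0.25, a_2000 = 0.2
Formula: NRC = (a250 + a500 + a1000 + a2000) / 4
Sum = 0.27 + 0.54 + 0.25 + 0.2 = 1.26
NRC = 1.26 / 4 = 0.315
Rounded to nearest 0.05: 0.3

0.3


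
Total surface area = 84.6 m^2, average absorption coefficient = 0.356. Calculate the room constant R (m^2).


Given values:
  S = 84.6 m^2, alpha = 0.356
Formula: R = S * alpha / (1 - alpha)
Numerator: 84.6 * 0.356 = 30.1176
Denominator: 1 - 0.356 = 0.644
R = 30.1176 / 0.644 = 46.77

46.77 m^2


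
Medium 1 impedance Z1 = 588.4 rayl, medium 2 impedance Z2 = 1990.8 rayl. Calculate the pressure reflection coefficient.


Given values:
  Z1 = 588.4 rayl, Z2 = 1990.8 rayl
Formula: R = (Z2 - Z1) / (Z2 + Z1)
Numerator: Z2 - Z1 = 1990.8 - 588.4 = 1402.4
Denominator: Z2 + Z1 = 1990.8 + 588.4 = 2579.2
R = 1402.4 / 2579.2 = 0.5437

0.5437


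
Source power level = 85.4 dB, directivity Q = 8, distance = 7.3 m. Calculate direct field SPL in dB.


Given values:
  Lw = 85.4 dB, Q = 8, r = 7.3 m
Formula: SPL = Lw + 10 * log10(Q / (4 * pi * r^2))
Compute 4 * pi * r^2 = 4 * pi * 7.3^2 = 669.6619
Compute Q / denom = 8 / 669.6619 = 0.01194633
Compute 10 * log10(0.01194633) = -19.2277
SPL = 85.4 + (-19.2277) = 66.17

66.17 dB


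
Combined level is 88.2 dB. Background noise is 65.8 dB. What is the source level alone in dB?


Given values:
  L_total = 88.2 dB, L_bg = 65.8 dB
Formula: L_source = 10 * log10(10^(L_total/10) - 10^(L_bg/10))
Convert to linear:
  10^(88.2/10) = 660693448.0076
  10^(65.8/10) = 3801893.9632
Difference: 660693448.0076 - 3801893.9632 = 656891554.0444
L_source = 10 * log10(656891554.0444) = 88.17

88.17 dB


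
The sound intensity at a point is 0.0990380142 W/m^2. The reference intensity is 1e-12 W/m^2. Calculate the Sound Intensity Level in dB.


Given values:
  I = 0.0990380142 W/m^2
  I_ref = 1e-12 W/m^2
Formula: SIL = 10 * log10(I / I_ref)
Compute ratio: I / I_ref = 99038014200
Compute log10: log10(99038014200) = 10.995802
Multiply: SIL = 10 * 10.995802 = 109.96

109.96 dB


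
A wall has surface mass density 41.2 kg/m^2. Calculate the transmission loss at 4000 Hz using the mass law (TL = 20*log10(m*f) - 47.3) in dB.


Given values:
  m = 41.2 kg/m^2, f = 4000 Hz
Formula: TL = 20 * log10(m * f) - 47.3
Compute m * f = 41.2 * 4000 = 164800.0
Compute log10(164800.0) = 5.216957
Compute 20 * 5.216957 = 104.3391
TL = 104.3391 - 47.3 = 57.04

57.04 dB


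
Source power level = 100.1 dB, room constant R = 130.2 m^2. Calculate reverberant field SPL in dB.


Given values:
  Lw = 100.1 dB, R = 130.2 m^2
Formula: SPL = Lw + 10 * log10(4 / R)
Compute 4 / R = 4 / 130.2 = 0.030722
Compute 10 * log10(0.030722) = -15.1255
SPL = 100.1 + (-15.1255) = 84.97

84.97 dB


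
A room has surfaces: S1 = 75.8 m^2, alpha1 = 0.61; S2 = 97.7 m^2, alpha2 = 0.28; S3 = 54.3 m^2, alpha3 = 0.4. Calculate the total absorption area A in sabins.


Given surfaces:
  Surface 1: 75.8 * 0.61 = 46.238
  Surface 2: 97.7 * 0.28 = 27.356
  Surface 3: 54.3 * 0.4 = 21.72
Formula: A = sum(Si * alpha_i)
A = 46.238 + 27.356 + 21.72
A = 95.31

95.31 sabins


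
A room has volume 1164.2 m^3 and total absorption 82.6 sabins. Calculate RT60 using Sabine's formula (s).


Given values:
  V = 1164.2 m^3
  A = 82.6 sabins
Formula: RT60 = 0.161 * V / A
Numerator: 0.161 * 1164.2 = 187.4362
RT60 = 187.4362 / 82.6 = 2.269

2.269 s


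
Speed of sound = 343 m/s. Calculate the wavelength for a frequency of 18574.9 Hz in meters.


Given values:
  c = 343 m/s, f = 18574.9 Hz
Formula: lambda = c / f
lambda = 343 / 18574.9
lambda = 0.0185

0.0185 m


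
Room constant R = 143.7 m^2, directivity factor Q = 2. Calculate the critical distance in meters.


Given values:
  R = 143.7 m^2, Q = 2
Formula: d_c = 0.141 * sqrt(Q * R)
Compute Q * R = 2 * 143.7 = 287.4
Compute sqrt(287.4) = 16.9529
d_c = 0.141 * 16.9529 = 2.39

2.39 m


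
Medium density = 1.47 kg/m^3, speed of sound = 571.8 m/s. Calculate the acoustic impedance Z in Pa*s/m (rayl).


Given values:
  rho = 1.47 kg/m^3
  c = 571.8 m/s
Formula: Z = rho * c
Z = 1.47 * 571.8
Z = 840.55

840.55 rayl


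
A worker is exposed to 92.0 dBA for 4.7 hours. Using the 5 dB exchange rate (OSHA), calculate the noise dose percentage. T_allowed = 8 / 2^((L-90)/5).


Given values:
  L = 92.0 dBA, T = 4.7 hours
Formula: T_allowed = 8 / 2^((L - 90) / 5)
Compute exponent: (92.0 - 90) / 5 = 0.4
Compute 2^(0.4) = 1.319508
T_allowed = 8 / 1.319508 = 6.062866 hours
Dose = (T / T_allowed) * 100
Dose = (4.7 / 6.062866) * 100 = 77.52

77.52 %


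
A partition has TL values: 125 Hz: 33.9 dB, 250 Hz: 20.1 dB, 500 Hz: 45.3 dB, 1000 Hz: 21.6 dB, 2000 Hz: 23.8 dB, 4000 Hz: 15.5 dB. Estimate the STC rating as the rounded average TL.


Given TL values at each frequency:
  125 Hz: 33.9 dB
  250 Hz: 20.1 dB
  500 Hz: 45.3 dB
  1000 Hz: 21.6 dB
  2000 Hz: 23.8 dB
  4000 Hz: 15.5 dB
Formula: STC ~ round(average of TL values)
Sum = 33.9 + 20.1 + 45.3 + 21.6 + 23.8 + 15.5 = 160.2
Average = 160.2 / 6 = 26.7
Rounded: 27

27


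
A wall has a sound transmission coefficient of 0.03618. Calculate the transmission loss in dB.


Given values:
  tau = 0.03618
Formula: TL = 10 * log10(1 / tau)
Compute 1 / tau = 1 / 0.03618 = 27.6396
Compute log10(27.6396) = 1.441532
TL = 10 * 1.441532 = 14.42

14.42 dB


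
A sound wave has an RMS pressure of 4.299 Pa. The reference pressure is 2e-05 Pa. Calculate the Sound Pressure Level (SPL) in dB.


Given values:
  p = 4.299 Pa
  p_ref = 2e-05 Pa
Formula: SPL = 20 * log10(p / p_ref)
Compute ratio: p / p_ref = 4.299 / 2e-05 = 214950
Compute log10: log10(214950) = 5.332337
Multiply: SPL = 20 * 5.332337 = 106.65

106.65 dB
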